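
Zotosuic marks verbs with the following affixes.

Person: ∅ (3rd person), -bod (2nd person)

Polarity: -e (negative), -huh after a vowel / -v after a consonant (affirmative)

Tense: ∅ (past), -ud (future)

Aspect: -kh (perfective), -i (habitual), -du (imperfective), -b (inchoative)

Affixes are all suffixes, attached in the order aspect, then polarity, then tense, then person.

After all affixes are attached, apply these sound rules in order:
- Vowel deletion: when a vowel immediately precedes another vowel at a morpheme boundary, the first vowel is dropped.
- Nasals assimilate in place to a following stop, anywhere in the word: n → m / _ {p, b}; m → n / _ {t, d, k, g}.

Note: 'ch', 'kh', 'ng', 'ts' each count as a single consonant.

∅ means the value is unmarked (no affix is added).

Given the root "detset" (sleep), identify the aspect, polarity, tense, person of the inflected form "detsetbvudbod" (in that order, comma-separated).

Segment: detset-b-v-ud-bod.
aspect: -b → inchoative.
polarity: -huh/v → affirmative.
tense: -ud → future.
person: -bod → 2nd person.

inchoative, affirmative, future, 2nd person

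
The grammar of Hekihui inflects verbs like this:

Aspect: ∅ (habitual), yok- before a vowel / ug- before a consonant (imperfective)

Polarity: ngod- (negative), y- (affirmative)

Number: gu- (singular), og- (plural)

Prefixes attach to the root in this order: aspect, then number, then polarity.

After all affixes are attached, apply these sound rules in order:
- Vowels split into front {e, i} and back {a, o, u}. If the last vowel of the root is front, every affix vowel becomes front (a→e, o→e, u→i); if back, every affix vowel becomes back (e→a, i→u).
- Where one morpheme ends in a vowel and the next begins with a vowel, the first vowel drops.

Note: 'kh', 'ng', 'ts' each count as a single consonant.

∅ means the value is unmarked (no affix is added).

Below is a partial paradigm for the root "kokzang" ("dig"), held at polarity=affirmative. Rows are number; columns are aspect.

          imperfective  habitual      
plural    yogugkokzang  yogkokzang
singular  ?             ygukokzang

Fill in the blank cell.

Attach aspect imperfective ug- (before consonant 'k') → ugkokzang.
Attach number singular gu- → guugkokzang.
Attach polarity affirmative y- → yguugkokzang.
Vowel harmony: no change.
Apply vowel deletion: yguugkokzang → ygugkokzang.

ygugkokzang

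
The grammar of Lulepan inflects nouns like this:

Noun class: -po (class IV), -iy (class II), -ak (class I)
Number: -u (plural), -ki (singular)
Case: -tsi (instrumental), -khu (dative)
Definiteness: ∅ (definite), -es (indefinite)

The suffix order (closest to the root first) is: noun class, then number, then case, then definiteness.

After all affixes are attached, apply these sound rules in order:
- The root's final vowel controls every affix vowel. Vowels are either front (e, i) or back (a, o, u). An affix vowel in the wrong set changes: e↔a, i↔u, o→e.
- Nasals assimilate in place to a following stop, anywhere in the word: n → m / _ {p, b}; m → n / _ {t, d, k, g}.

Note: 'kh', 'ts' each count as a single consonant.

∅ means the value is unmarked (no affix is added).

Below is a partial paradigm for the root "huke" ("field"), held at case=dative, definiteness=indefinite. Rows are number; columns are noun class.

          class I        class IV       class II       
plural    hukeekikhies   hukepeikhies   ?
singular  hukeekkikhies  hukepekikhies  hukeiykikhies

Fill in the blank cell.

Attach noun class class II -iy → hukeiy.
Attach number plural -u → hukeiyu.
Attach case dative -khu → hukeiyukhu.
Attach definiteness indefinite -es → hukeiyukhues.
Apply vowel harmony: hukeiyukhues → hukeiyikhies.
Nasal assimilation: no change.

hukeiyikhies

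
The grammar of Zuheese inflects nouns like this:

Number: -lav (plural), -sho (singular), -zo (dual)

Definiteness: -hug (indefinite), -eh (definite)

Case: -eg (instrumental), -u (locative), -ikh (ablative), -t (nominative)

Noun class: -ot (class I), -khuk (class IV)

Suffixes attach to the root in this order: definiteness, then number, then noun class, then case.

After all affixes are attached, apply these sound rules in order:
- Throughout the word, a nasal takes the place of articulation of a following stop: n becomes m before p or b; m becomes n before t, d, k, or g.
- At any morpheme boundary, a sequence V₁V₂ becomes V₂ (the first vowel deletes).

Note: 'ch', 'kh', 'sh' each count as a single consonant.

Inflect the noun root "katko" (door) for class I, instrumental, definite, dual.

Attach definiteness definite -eh → katkoeh.
Attach number dual -zo → katkoehzo.
Attach noun class class I -ot → katkoehzoot.
Attach case instrumental -eg → katkoehzooteg.
Nasal assimilation: no change.
Apply vowel deletion: katkoehzooteg → katkehzoteg.

katkehzoteg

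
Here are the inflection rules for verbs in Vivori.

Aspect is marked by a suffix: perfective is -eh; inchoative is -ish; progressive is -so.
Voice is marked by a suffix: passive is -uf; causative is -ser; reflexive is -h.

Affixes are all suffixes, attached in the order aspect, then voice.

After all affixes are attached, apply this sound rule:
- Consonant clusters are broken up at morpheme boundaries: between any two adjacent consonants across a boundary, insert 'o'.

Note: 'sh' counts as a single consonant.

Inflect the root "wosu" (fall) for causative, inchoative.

wosuishoser

Attach aspect inchoative -ish → wosuish.
Attach voice causative -ser → wosuishser.
Apply epenthesis: wosuishser → wosuishoser.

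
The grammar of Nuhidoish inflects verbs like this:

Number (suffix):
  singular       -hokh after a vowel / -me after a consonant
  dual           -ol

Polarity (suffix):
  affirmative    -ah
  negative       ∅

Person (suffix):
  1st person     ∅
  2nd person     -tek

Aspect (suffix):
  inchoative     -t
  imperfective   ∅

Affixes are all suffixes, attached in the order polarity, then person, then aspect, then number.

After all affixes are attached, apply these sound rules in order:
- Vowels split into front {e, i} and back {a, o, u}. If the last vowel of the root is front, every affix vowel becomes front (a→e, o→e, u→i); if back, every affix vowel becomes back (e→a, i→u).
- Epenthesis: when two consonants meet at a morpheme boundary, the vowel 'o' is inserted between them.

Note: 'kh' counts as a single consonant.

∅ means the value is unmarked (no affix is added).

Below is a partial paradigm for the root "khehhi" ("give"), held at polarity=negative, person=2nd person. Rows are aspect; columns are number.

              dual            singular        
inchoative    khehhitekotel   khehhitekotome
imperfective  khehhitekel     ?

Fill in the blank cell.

khehhitekome

polarity = negative: zero marking, form stays khehhi.
Attach person 2nd person -tek → khehhitek.
aspect = imperfective: zero marking, form stays khehhitek.
Attach number singular -me (after consonant 'k') → khehhitekme.
Vowel harmony: no change.
Apply epenthesis: khehhitekme → khehhitekome.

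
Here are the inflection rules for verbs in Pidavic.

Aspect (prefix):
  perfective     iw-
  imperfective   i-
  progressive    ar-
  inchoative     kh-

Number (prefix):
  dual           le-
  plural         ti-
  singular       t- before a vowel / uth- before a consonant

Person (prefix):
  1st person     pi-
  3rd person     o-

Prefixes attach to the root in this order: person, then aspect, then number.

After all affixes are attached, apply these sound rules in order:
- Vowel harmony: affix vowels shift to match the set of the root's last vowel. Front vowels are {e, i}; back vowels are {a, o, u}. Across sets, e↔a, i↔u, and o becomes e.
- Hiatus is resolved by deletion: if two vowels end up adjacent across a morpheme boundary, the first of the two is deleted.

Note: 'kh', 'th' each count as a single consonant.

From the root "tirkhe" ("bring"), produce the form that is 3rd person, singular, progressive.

Attach person 3rd person o- → otirkhe.
Attach aspect progressive ar- → arotirkhe.
Attach number singular t- (before vowel 'a') → tarotirkhe.
Apply vowel harmony: tarotirkhe → teretirkhe.
Vowel deletion: no change.

teretirkhe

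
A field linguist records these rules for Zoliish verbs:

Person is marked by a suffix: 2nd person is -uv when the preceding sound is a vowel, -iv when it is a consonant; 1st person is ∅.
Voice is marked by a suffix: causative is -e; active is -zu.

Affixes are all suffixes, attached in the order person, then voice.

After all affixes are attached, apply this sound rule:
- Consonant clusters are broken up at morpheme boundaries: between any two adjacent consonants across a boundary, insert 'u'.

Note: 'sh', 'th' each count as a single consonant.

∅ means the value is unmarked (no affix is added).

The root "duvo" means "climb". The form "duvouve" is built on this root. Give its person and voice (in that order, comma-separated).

2nd person, causative

Segment: duvo-uv-e.
person: -uv/iv → 2nd person.
voice: -e → causative.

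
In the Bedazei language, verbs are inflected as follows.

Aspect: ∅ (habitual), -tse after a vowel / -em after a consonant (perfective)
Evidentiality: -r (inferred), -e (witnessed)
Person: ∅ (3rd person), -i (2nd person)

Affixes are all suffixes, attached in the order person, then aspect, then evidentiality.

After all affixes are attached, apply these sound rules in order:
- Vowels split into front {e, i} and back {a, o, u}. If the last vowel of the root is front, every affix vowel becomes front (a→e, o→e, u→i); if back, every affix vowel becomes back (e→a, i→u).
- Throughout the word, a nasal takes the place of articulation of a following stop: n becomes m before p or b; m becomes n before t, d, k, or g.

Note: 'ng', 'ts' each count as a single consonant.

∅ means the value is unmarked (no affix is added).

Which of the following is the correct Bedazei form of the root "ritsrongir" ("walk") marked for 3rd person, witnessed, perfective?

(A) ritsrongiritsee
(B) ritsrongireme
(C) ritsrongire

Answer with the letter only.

person = 3rd person: zero marking, form stays ritsrongir.
Attach aspect perfective -em (after consonant 'r') → ritsrongirem.
Attach evidentiality witnessed -e → ritsrongireme.
Vowel harmony: no change.
Nasal assimilation: no change.
So the correct form is ritsrongireme, option (B).
(C) ritsrongire is wrong: it uses habitual instead of perfective for aspect.
(A) ritsrongiritsee is wrong: it uses 2nd person instead of 3rd person for person.

B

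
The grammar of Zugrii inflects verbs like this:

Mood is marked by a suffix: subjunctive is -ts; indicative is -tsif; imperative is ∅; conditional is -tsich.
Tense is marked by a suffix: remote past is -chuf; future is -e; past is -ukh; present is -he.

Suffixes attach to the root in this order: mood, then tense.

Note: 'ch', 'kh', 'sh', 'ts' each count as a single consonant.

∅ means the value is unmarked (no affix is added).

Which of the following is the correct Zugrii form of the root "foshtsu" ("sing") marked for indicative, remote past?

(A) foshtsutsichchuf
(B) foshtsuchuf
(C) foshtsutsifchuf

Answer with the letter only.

Attach mood indicative -tsif → foshtsutsif.
Attach tense remote past -chuf → foshtsutsifchuf.
So the correct form is foshtsutsifchuf, option (C).
(B) foshtsuchuf is wrong: it uses imperative instead of indicative for mood.
(A) foshtsutsichchuf is wrong: it uses conditional instead of indicative for mood.

C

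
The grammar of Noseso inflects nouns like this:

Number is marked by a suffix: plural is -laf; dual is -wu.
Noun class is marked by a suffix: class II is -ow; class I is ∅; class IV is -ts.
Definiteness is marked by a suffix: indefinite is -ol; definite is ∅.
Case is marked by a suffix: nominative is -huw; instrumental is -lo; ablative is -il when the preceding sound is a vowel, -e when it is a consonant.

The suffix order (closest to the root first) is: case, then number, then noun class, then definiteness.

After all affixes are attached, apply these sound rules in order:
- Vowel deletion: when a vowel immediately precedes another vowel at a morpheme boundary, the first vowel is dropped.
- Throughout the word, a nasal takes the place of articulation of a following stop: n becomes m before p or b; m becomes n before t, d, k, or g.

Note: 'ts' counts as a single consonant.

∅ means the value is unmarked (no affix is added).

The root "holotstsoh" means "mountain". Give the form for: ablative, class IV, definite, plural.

Attach case ablative -e (after consonant 'h') → holotstsohe.
Attach number plural -laf → holotstsohelaf.
Attach noun class class IV -ts → holotstsohelafts.
definiteness = definite: zero marking, form stays holotstsohelafts.
Vowel deletion: no change.
Nasal assimilation: no change.

holotstsohelafts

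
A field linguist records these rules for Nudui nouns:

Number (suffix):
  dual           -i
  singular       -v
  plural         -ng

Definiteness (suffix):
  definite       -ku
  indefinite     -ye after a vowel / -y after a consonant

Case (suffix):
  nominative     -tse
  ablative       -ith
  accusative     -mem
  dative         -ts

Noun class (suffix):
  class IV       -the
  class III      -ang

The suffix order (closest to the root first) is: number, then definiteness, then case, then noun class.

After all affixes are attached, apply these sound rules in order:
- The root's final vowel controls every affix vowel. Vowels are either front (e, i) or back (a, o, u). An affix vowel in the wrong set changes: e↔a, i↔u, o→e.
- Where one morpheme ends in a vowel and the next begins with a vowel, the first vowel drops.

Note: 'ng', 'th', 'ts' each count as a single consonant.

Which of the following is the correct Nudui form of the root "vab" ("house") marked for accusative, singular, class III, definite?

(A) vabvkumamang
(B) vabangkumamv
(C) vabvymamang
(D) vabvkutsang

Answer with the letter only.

A

Attach number singular -v → vabv.
Attach definiteness definite -ku → vabvku.
Attach case accusative -mem → vabvkumem.
Attach noun class class III -ang → vabvkumemang.
Apply vowel harmony: vabvkumemang → vabvkumamang.
Vowel deletion: no change.
So the correct form is vabvkumamang, option (A).
(D) vabvkutsang is wrong: it uses nominative instead of accusative for case.
(B) vabangkumamv is wrong: it has the affixes in the wrong order.
(C) vabvymamang is wrong: it uses indefinite instead of definite for definiteness.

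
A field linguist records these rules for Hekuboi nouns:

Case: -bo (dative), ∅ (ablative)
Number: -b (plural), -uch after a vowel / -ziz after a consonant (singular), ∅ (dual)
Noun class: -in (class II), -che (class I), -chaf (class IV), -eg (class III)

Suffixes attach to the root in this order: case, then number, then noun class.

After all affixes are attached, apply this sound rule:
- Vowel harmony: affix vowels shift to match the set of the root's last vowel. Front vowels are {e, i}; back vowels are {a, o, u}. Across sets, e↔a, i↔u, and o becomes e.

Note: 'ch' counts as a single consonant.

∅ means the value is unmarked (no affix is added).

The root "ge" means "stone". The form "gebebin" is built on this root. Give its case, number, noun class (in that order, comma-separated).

dative, plural, class II

Segment: ge-bo-b-in.
case: -bo → dative.
number: -b → plural.
noun class: -in → class II.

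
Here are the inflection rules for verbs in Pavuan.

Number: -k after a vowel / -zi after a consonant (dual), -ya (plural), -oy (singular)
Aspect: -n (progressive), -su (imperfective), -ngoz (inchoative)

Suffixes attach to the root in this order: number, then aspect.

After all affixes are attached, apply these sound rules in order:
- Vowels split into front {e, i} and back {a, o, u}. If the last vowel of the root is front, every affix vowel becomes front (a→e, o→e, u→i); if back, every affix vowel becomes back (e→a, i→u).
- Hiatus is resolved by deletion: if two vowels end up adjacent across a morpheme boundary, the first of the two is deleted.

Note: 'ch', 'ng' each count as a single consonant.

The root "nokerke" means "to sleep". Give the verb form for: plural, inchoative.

Attach number plural -ya → nokerkeya.
Attach aspect inchoative -ngoz → nokerkeyangoz.
Apply vowel harmony: nokerkeyangoz → nokerkeyengez.
Vowel deletion: no change.

nokerkeyengez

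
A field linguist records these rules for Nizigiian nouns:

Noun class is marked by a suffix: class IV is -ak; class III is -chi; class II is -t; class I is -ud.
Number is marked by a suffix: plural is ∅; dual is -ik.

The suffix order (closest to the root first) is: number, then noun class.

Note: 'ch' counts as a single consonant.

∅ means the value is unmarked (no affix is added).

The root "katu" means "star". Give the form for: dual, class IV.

katuikak

Attach number dual -ik → katuik.
Attach noun class class IV -ak → katuikak.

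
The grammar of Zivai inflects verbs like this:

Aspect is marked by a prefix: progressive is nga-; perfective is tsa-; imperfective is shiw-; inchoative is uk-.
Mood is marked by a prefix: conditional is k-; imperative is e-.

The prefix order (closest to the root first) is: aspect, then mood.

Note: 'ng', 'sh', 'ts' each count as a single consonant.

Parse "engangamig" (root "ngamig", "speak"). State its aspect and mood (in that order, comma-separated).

progressive, imperative

Segment: e-nga-ngamig.
aspect: nga- → progressive.
mood: e- → imperative.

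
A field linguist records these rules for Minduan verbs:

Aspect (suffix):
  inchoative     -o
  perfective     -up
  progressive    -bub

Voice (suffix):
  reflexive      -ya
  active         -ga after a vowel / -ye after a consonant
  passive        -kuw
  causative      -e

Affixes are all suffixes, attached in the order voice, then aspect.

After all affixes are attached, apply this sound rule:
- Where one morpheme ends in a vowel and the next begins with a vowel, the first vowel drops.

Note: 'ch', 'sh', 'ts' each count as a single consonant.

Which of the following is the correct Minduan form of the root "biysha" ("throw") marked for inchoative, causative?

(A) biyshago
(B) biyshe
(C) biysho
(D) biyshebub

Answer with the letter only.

Attach voice causative -e → biyshae.
Attach aspect inchoative -o → biyshaeo.
Apply vowel deletion: biyshaeo → biysho.
So the correct form is biysho, option (C).
(A) biyshago is wrong: it uses active instead of causative for voice.
(B) biyshe is wrong: it has the affixes in the wrong order.
(D) biyshebub is wrong: it uses progressive instead of inchoative for aspect.

C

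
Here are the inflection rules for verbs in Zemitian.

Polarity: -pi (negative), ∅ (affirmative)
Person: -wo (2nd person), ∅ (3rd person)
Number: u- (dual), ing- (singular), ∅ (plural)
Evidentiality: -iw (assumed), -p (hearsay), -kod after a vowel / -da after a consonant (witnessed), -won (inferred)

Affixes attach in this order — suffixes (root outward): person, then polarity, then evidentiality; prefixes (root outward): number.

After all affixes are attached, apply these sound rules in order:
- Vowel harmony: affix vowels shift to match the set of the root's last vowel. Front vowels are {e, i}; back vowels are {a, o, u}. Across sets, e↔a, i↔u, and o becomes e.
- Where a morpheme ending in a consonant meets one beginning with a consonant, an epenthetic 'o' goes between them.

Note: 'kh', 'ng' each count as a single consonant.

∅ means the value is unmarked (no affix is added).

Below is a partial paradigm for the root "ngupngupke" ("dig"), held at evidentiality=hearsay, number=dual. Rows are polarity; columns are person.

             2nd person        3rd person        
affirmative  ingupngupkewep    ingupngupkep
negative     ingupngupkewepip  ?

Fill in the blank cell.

ingupngupkepip

person = 3rd person: zero marking, form stays ngupngupke.
Attach polarity negative -pi → ngupngupkepi.
Attach evidentiality hearsay -p → ngupngupkepip.
Attach number dual u- → ungupngupkepip.
Apply vowel harmony: ungupngupkepip → ingupngupkepip.
Epenthesis: no change.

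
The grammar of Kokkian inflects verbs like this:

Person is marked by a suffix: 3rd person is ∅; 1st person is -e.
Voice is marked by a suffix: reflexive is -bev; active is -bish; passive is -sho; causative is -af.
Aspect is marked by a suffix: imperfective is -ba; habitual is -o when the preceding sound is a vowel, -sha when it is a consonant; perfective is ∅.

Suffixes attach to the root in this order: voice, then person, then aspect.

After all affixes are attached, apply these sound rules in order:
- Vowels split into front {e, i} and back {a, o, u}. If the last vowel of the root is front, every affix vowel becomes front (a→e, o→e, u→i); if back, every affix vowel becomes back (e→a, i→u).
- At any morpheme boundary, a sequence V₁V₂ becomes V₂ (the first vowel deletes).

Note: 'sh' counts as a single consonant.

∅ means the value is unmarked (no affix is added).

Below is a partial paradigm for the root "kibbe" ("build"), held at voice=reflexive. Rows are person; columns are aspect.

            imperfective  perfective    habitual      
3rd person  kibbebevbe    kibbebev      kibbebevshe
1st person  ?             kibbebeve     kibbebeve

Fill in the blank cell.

kibbebevebe

Attach voice reflexive -bev → kibbebev.
Attach person 1st person -e → kibbebeve.
Attach aspect imperfective -ba → kibbebeveba.
Apply vowel harmony: kibbebeveba → kibbebevebe.
Vowel deletion: no change.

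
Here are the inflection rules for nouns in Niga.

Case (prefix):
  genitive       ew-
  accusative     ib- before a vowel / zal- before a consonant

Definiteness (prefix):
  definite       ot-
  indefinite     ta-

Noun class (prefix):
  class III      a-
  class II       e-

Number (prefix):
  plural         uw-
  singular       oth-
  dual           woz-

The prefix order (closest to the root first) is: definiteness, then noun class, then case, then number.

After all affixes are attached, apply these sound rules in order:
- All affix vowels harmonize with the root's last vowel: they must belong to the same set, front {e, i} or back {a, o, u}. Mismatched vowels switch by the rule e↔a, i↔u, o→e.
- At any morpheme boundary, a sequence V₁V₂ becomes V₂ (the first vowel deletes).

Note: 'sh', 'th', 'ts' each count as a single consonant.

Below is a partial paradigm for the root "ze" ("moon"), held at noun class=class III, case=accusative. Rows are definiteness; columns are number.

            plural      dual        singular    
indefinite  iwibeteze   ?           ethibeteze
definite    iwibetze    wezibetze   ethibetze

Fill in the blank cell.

Attach definiteness indefinite ta- → taze.
Attach noun class class III a- → ataze.
Attach case accusative ib- (before vowel 'a') → ibataze.
Attach number dual woz- → wozibataze.
Apply vowel harmony: wozibataze → wezibeteze.
Vowel deletion: no change.

wezibeteze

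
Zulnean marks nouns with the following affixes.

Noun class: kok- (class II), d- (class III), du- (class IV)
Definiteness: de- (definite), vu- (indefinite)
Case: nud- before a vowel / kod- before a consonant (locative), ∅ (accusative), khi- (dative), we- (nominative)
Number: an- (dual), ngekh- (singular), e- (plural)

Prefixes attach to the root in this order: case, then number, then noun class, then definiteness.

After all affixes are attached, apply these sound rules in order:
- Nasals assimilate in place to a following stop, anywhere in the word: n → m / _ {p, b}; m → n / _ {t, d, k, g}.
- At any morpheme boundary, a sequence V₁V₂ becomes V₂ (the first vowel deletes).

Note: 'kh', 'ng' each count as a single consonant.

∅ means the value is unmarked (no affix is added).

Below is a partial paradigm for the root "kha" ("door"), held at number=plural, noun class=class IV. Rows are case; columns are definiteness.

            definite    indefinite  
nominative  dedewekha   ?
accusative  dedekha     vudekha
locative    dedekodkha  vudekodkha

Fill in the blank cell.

vudewekha

Attach case nominative we- → wekha.
Attach number plural e- → ewekha.
Attach noun class class IV du- → duewekha.
Attach definiteness indefinite vu- → vuduewekha.
Nasal assimilation: no change.
Apply vowel deletion: vuduewekha → vudewekha.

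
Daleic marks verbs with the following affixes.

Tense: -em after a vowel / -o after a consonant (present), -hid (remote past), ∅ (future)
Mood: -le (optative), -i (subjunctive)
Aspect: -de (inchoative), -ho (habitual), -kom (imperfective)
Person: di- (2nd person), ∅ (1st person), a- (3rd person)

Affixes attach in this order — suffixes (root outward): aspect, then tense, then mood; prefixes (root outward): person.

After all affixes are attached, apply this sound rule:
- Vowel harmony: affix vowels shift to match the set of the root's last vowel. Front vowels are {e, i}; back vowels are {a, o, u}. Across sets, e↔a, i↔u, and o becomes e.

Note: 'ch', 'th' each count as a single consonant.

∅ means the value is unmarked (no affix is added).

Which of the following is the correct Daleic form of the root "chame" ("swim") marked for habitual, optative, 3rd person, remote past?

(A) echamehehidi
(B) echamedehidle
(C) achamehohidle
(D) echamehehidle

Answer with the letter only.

Attach aspect habitual -ho → chameho.
Attach person 3rd person a- → achameho.
Attach tense remote past -hid → achamehohid.
Attach mood optative -le → achamehohidle.
Apply vowel harmony: achamehohidle → echamehehidle.
So the correct form is echamehehidle, option (D).
(B) echamedehidle is wrong: it uses inchoative instead of habitual for aspect.
(A) echamehehidi is wrong: it uses subjunctive instead of optative for mood.
(C) achamehohidle is wrong: it fails to apply the sound rule(s).

D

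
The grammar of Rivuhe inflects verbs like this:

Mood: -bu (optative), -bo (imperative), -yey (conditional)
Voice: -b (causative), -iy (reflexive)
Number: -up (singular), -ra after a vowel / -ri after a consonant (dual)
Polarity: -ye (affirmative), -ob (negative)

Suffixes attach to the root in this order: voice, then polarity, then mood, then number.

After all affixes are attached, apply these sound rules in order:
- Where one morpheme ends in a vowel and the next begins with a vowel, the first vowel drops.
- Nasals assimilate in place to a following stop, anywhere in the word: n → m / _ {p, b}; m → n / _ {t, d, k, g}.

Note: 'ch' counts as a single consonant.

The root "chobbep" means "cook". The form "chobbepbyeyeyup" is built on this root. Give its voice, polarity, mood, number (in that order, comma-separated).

causative, affirmative, conditional, singular

Segment: chobbep-b-ye-yey-up.
voice: -b → causative.
polarity: -ye → affirmative.
mood: -yey → conditional.
number: -up → singular.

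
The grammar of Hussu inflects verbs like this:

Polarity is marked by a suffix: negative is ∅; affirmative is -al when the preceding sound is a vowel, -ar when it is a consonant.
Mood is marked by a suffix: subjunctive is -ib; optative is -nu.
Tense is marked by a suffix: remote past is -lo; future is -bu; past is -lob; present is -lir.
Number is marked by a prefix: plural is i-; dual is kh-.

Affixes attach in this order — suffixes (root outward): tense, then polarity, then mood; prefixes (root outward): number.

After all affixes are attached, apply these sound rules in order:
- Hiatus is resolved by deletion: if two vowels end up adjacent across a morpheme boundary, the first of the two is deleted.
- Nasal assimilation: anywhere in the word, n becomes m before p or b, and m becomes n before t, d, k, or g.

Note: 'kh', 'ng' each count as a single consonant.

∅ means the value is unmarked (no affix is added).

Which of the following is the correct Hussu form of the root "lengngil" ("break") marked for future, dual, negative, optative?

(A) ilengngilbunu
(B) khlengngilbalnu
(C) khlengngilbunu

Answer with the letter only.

C

Attach number dual kh- → khlengngil.
Attach tense future -bu → khlengngilbu.
polarity = negative: zero marking, form stays khlengngilbu.
Attach mood optative -nu → khlengngilbunu.
Vowel deletion: no change.
Nasal assimilation: no change.
So the correct form is khlengngilbunu, option (C).
(A) ilengngilbunu is wrong: it uses plural instead of dual for number.
(B) khlengngilbalnu is wrong: it uses affirmative instead of negative for polarity.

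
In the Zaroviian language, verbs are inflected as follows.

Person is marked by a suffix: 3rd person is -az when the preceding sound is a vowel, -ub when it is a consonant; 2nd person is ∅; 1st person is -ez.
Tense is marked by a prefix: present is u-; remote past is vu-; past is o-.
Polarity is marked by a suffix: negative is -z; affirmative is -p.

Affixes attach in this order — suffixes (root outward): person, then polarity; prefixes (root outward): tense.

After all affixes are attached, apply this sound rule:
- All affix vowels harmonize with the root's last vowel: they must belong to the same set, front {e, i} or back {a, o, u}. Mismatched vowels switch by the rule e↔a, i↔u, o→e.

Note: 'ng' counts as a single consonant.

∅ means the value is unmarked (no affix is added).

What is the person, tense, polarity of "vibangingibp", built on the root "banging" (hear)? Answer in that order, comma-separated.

3rd person, remote past, affirmative

Segment: vu-banging-ub-p.
person: -az/ub → 3rd person.
tense: vu- → remote past.
polarity: -p → affirmative.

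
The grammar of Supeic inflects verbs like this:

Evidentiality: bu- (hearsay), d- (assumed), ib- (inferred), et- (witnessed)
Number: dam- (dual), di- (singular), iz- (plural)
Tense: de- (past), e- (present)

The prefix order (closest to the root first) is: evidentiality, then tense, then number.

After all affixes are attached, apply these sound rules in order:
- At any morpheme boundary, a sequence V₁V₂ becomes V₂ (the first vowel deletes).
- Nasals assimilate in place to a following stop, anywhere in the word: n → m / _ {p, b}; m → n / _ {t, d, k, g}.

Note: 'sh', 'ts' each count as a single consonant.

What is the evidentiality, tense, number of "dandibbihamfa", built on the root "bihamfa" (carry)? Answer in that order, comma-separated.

inferred, past, dual

Segment: dam-de-ib-bihamfa.
evidentiality: ib- → inferred.
tense: de- → past.
number: dam- → dual.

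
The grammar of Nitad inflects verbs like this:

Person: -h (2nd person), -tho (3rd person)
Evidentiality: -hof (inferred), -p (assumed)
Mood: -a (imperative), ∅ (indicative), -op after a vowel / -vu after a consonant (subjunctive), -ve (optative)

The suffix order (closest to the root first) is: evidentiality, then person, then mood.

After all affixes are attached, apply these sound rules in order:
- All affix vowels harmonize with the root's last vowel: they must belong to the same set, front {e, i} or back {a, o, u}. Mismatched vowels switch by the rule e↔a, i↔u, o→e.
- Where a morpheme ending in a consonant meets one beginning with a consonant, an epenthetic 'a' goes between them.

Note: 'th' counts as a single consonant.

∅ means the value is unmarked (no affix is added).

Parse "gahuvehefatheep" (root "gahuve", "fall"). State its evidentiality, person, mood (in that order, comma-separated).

inferred, 3rd person, subjunctive

Segment: gahuve-hof-tho-op.
evidentiality: -hof → inferred.
person: -tho → 3rd person.
mood: -op/vu → subjunctive.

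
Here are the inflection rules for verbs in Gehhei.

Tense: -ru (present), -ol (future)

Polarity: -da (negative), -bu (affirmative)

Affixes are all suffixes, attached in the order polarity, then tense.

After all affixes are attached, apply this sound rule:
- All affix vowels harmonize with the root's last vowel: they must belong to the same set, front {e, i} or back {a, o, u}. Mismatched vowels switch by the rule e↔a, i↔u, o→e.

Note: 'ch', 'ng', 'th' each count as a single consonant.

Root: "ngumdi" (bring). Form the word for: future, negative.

ngumdideel

Attach polarity negative -da → ngumdida.
Attach tense future -ol → ngumdidaol.
Apply vowel harmony: ngumdidaol → ngumdideel.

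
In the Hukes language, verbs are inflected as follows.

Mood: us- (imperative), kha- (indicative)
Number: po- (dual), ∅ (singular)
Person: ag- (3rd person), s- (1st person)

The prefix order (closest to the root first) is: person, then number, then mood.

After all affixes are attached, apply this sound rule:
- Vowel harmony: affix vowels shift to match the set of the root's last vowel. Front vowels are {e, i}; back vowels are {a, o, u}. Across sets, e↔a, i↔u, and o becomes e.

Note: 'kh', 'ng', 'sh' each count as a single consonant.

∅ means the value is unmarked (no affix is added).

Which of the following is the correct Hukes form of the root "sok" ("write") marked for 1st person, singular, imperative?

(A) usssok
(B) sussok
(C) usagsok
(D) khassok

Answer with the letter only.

A

Attach person 1st person s- → ssok.
number = singular: zero marking, form stays ssok.
Attach mood imperative us- → usssok.
Vowel harmony: no change.
So the correct form is usssok, option (A).
(C) usagsok is wrong: it uses 3rd person instead of 1st person for person.
(B) sussok is wrong: it has the affixes in the wrong order.
(D) khassok is wrong: it uses indicative instead of imperative for mood.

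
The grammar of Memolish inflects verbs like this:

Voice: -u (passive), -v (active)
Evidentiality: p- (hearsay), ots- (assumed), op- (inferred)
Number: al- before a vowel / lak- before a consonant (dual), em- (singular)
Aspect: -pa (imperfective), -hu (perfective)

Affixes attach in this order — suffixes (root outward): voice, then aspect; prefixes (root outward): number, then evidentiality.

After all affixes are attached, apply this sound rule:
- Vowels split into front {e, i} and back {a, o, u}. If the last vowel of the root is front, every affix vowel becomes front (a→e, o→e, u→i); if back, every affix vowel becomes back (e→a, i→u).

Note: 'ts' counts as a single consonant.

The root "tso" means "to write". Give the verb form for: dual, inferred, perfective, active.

Attach number dual lak- (before consonant 'ts') → laktso.
Attach voice active -v → laktsov.
Attach aspect perfective -hu → laktsovhu.
Attach evidentiality inferred op- → oplaktsovhu.
Vowel harmony: no change.

oplaktsovhu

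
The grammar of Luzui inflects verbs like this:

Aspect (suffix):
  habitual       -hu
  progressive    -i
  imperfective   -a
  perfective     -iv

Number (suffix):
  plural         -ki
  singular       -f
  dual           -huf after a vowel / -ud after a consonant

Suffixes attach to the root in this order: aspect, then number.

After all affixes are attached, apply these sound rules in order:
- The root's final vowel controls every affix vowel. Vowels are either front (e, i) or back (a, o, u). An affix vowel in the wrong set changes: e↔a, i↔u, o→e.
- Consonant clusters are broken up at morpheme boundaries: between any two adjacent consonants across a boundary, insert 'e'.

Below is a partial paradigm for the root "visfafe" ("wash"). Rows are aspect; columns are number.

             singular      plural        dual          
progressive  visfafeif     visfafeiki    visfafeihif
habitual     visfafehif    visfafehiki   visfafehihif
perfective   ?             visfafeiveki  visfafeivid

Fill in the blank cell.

Attach aspect perfective -iv → visfafeiv.
Attach number singular -f → visfafeivf.
Vowel harmony: no change.
Apply epenthesis: visfafeivf → visfafeivef.

visfafeivef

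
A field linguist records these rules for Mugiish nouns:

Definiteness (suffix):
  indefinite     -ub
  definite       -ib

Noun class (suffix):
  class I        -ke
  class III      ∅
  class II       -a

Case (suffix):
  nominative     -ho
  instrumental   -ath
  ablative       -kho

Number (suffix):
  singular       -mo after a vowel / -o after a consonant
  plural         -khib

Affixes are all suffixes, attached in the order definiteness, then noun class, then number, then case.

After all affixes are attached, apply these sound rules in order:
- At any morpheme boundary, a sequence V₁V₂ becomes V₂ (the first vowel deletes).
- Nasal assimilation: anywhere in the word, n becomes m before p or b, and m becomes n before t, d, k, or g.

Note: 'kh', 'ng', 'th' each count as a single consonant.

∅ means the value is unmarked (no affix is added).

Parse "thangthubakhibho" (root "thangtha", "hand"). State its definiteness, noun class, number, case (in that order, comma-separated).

indefinite, class II, plural, nominative

Segment: thangtha-ub-a-khib-ho.
definiteness: -ub → indefinite.
noun class: -a → class II.
number: -khib → plural.
case: -ho → nominative.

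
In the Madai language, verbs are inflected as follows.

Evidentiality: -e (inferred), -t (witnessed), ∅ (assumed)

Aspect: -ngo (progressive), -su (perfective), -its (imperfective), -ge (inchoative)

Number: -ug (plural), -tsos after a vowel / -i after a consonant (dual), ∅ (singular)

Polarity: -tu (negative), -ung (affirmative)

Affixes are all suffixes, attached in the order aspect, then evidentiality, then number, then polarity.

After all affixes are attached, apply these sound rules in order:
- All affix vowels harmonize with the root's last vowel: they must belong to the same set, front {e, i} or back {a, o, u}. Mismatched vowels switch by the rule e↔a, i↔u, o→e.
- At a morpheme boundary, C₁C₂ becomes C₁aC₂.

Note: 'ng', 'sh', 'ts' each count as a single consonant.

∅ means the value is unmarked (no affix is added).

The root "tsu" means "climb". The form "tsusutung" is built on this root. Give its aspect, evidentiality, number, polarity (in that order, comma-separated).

Segment: tsu-su-t-ung.
aspect: -su → perfective.
evidentiality: -t → witnessed.
number: ∅ → singular.
polarity: -ung → affirmative.

perfective, witnessed, singular, affirmative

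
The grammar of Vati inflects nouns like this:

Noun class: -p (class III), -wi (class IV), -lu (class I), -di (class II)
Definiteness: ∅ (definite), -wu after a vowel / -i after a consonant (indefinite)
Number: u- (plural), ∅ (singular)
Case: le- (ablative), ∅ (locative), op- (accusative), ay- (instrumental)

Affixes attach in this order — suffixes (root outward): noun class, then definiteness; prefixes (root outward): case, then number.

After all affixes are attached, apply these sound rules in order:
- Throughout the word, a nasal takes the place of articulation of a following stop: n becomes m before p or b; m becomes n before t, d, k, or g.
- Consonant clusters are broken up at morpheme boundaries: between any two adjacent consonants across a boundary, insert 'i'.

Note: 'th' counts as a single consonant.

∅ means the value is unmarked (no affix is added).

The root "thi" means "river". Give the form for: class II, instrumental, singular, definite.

ayithidi

Attach noun class class II -di → thidi.
Attach case instrumental ay- → aythidi.
number = singular: zero marking, form stays aythidi.
definiteness = definite: zero marking, form stays aythidi.
Nasal assimilation: no change.
Apply epenthesis: aythidi → ayithidi.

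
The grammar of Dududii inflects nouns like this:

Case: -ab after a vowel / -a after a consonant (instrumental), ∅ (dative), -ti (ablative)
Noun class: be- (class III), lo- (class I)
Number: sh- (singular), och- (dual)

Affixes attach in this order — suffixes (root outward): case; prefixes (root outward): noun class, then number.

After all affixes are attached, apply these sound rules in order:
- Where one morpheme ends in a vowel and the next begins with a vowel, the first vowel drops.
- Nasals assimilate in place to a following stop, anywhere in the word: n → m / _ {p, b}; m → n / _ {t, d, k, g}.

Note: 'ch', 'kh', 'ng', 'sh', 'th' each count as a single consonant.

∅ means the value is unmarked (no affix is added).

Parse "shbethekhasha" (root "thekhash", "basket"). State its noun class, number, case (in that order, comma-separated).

Segment: sh-be-thekhash-a.
noun class: be- → class III.
number: sh- → singular.
case: -ab/a → instrumental.

class III, singular, instrumental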